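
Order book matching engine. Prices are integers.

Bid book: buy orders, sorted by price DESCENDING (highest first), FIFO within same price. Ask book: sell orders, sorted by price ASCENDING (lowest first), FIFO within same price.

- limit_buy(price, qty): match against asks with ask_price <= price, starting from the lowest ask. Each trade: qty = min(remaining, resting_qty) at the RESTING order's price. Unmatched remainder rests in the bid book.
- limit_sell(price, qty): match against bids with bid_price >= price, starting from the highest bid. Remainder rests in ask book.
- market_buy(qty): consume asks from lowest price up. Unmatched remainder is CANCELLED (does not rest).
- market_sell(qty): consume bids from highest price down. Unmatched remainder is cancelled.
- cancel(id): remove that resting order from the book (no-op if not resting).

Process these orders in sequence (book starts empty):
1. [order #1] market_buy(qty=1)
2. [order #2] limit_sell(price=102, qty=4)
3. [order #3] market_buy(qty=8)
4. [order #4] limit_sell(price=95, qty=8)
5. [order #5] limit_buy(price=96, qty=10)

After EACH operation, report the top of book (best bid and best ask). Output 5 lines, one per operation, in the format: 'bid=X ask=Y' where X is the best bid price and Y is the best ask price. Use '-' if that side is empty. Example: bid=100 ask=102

After op 1 [order #1] market_buy(qty=1): fills=none; bids=[-] asks=[-]
After op 2 [order #2] limit_sell(price=102, qty=4): fills=none; bids=[-] asks=[#2:4@102]
After op 3 [order #3] market_buy(qty=8): fills=#3x#2:4@102; bids=[-] asks=[-]
After op 4 [order #4] limit_sell(price=95, qty=8): fills=none; bids=[-] asks=[#4:8@95]
After op 5 [order #5] limit_buy(price=96, qty=10): fills=#5x#4:8@95; bids=[#5:2@96] asks=[-]

Answer: bid=- ask=-
bid=- ask=102
bid=- ask=-
bid=- ask=95
bid=96 ask=-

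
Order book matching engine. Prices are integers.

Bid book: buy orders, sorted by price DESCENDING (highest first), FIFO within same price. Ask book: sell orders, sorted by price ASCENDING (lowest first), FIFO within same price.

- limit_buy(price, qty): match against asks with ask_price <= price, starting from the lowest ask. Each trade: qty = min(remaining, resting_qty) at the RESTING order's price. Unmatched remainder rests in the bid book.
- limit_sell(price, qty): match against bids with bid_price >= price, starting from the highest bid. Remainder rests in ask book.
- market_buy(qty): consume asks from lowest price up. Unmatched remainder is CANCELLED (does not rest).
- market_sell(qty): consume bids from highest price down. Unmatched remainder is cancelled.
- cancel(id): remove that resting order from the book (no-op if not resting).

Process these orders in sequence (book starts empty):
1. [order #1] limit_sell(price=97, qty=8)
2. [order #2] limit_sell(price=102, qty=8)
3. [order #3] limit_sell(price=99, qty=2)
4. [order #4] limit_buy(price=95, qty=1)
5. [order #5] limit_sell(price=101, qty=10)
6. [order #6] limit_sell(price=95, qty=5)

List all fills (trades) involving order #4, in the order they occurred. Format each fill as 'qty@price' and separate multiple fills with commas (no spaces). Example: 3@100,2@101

After op 1 [order #1] limit_sell(price=97, qty=8): fills=none; bids=[-] asks=[#1:8@97]
After op 2 [order #2] limit_sell(price=102, qty=8): fills=none; bids=[-] asks=[#1:8@97 #2:8@102]
After op 3 [order #3] limit_sell(price=99, qty=2): fills=none; bids=[-] asks=[#1:8@97 #3:2@99 #2:8@102]
After op 4 [order #4] limit_buy(price=95, qty=1): fills=none; bids=[#4:1@95] asks=[#1:8@97 #3:2@99 #2:8@102]
After op 5 [order #5] limit_sell(price=101, qty=10): fills=none; bids=[#4:1@95] asks=[#1:8@97 #3:2@99 #5:10@101 #2:8@102]
After op 6 [order #6] limit_sell(price=95, qty=5): fills=#4x#6:1@95; bids=[-] asks=[#6:4@95 #1:8@97 #3:2@99 #5:10@101 #2:8@102]

Answer: 1@95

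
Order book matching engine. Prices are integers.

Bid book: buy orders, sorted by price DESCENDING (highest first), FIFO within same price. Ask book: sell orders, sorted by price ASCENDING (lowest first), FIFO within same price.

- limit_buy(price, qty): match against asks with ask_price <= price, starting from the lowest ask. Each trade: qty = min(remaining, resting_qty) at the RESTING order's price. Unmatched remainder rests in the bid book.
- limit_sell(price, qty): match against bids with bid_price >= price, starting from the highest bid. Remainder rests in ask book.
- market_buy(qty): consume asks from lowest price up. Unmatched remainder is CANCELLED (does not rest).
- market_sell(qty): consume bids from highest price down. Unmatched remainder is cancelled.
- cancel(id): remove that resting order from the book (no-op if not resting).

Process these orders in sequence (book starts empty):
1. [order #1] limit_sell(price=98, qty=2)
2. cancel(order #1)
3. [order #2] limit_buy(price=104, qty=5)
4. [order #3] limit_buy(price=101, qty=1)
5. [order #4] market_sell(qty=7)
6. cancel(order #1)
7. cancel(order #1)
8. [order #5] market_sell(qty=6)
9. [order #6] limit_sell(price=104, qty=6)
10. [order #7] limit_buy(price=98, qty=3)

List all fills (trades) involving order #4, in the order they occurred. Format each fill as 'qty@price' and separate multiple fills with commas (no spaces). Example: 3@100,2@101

Answer: 5@104,1@101

Derivation:
After op 1 [order #1] limit_sell(price=98, qty=2): fills=none; bids=[-] asks=[#1:2@98]
After op 2 cancel(order #1): fills=none; bids=[-] asks=[-]
After op 3 [order #2] limit_buy(price=104, qty=5): fills=none; bids=[#2:5@104] asks=[-]
After op 4 [order #3] limit_buy(price=101, qty=1): fills=none; bids=[#2:5@104 #3:1@101] asks=[-]
After op 5 [order #4] market_sell(qty=7): fills=#2x#4:5@104 #3x#4:1@101; bids=[-] asks=[-]
After op 6 cancel(order #1): fills=none; bids=[-] asks=[-]
After op 7 cancel(order #1): fills=none; bids=[-] asks=[-]
After op 8 [order #5] market_sell(qty=6): fills=none; bids=[-] asks=[-]
After op 9 [order #6] limit_sell(price=104, qty=6): fills=none; bids=[-] asks=[#6:6@104]
After op 10 [order #7] limit_buy(price=98, qty=3): fills=none; bids=[#7:3@98] asks=[#6:6@104]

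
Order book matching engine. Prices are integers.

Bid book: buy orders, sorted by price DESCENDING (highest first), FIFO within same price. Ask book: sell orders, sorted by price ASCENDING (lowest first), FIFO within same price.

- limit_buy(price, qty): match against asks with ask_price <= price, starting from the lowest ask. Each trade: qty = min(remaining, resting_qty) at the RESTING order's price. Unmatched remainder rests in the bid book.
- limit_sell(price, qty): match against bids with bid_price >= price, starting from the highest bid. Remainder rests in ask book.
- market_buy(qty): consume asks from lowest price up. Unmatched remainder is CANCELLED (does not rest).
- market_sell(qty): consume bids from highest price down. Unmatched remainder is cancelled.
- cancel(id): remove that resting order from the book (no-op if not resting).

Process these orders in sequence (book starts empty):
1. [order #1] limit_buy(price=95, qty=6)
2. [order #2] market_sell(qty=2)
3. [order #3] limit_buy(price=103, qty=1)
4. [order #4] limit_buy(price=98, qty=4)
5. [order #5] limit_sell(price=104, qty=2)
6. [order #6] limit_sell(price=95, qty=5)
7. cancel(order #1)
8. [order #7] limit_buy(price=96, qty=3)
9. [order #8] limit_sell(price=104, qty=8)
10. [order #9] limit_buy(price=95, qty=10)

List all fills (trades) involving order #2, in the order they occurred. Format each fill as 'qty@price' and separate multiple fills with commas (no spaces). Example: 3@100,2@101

After op 1 [order #1] limit_buy(price=95, qty=6): fills=none; bids=[#1:6@95] asks=[-]
After op 2 [order #2] market_sell(qty=2): fills=#1x#2:2@95; bids=[#1:4@95] asks=[-]
After op 3 [order #3] limit_buy(price=103, qty=1): fills=none; bids=[#3:1@103 #1:4@95] asks=[-]
After op 4 [order #4] limit_buy(price=98, qty=4): fills=none; bids=[#3:1@103 #4:4@98 #1:4@95] asks=[-]
After op 5 [order #5] limit_sell(price=104, qty=2): fills=none; bids=[#3:1@103 #4:4@98 #1:4@95] asks=[#5:2@104]
After op 6 [order #6] limit_sell(price=95, qty=5): fills=#3x#6:1@103 #4x#6:4@98; bids=[#1:4@95] asks=[#5:2@104]
After op 7 cancel(order #1): fills=none; bids=[-] asks=[#5:2@104]
After op 8 [order #7] limit_buy(price=96, qty=3): fills=none; bids=[#7:3@96] asks=[#5:2@104]
After op 9 [order #8] limit_sell(price=104, qty=8): fills=none; bids=[#7:3@96] asks=[#5:2@104 #8:8@104]
After op 10 [order #9] limit_buy(price=95, qty=10): fills=none; bids=[#7:3@96 #9:10@95] asks=[#5:2@104 #8:8@104]

Answer: 2@95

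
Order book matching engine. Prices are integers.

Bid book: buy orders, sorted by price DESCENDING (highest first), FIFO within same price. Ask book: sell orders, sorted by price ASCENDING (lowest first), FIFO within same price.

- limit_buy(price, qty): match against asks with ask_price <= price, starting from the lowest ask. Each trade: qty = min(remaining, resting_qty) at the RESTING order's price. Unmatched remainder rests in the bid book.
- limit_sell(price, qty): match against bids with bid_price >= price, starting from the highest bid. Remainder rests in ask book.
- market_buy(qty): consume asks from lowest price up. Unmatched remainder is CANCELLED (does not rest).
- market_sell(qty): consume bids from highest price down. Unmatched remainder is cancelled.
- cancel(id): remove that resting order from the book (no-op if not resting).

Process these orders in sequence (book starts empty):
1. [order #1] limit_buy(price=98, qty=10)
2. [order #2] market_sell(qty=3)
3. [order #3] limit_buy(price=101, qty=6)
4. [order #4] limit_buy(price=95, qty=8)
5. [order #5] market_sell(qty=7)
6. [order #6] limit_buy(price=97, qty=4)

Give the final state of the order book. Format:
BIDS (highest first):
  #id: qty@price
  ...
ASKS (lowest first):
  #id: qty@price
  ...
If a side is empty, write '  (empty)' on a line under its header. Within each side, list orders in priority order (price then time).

After op 1 [order #1] limit_buy(price=98, qty=10): fills=none; bids=[#1:10@98] asks=[-]
After op 2 [order #2] market_sell(qty=3): fills=#1x#2:3@98; bids=[#1:7@98] asks=[-]
After op 3 [order #3] limit_buy(price=101, qty=6): fills=none; bids=[#3:6@101 #1:7@98] asks=[-]
After op 4 [order #4] limit_buy(price=95, qty=8): fills=none; bids=[#3:6@101 #1:7@98 #4:8@95] asks=[-]
After op 5 [order #5] market_sell(qty=7): fills=#3x#5:6@101 #1x#5:1@98; bids=[#1:6@98 #4:8@95] asks=[-]
After op 6 [order #6] limit_buy(price=97, qty=4): fills=none; bids=[#1:6@98 #6:4@97 #4:8@95] asks=[-]

Answer: BIDS (highest first):
  #1: 6@98
  #6: 4@97
  #4: 8@95
ASKS (lowest first):
  (empty)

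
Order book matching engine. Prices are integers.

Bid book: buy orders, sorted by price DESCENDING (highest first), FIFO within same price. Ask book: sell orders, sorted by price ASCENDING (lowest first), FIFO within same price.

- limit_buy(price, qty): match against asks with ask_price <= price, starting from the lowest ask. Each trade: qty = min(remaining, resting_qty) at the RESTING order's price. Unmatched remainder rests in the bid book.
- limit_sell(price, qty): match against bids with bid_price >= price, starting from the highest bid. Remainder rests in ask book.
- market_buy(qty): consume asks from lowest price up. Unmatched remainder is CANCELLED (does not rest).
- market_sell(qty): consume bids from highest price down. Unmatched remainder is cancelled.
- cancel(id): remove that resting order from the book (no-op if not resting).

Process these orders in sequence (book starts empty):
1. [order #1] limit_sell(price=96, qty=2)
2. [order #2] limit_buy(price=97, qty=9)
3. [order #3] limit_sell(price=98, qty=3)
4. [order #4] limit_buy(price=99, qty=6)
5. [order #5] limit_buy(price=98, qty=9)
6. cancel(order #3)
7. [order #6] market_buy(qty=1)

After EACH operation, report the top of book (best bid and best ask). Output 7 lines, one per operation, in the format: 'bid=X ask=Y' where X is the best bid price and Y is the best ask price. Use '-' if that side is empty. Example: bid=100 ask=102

Answer: bid=- ask=96
bid=97 ask=-
bid=97 ask=98
bid=99 ask=-
bid=99 ask=-
bid=99 ask=-
bid=99 ask=-

Derivation:
After op 1 [order #1] limit_sell(price=96, qty=2): fills=none; bids=[-] asks=[#1:2@96]
After op 2 [order #2] limit_buy(price=97, qty=9): fills=#2x#1:2@96; bids=[#2:7@97] asks=[-]
After op 3 [order #3] limit_sell(price=98, qty=3): fills=none; bids=[#2:7@97] asks=[#3:3@98]
After op 4 [order #4] limit_buy(price=99, qty=6): fills=#4x#3:3@98; bids=[#4:3@99 #2:7@97] asks=[-]
After op 5 [order #5] limit_buy(price=98, qty=9): fills=none; bids=[#4:3@99 #5:9@98 #2:7@97] asks=[-]
After op 6 cancel(order #3): fills=none; bids=[#4:3@99 #5:9@98 #2:7@97] asks=[-]
After op 7 [order #6] market_buy(qty=1): fills=none; bids=[#4:3@99 #5:9@98 #2:7@97] asks=[-]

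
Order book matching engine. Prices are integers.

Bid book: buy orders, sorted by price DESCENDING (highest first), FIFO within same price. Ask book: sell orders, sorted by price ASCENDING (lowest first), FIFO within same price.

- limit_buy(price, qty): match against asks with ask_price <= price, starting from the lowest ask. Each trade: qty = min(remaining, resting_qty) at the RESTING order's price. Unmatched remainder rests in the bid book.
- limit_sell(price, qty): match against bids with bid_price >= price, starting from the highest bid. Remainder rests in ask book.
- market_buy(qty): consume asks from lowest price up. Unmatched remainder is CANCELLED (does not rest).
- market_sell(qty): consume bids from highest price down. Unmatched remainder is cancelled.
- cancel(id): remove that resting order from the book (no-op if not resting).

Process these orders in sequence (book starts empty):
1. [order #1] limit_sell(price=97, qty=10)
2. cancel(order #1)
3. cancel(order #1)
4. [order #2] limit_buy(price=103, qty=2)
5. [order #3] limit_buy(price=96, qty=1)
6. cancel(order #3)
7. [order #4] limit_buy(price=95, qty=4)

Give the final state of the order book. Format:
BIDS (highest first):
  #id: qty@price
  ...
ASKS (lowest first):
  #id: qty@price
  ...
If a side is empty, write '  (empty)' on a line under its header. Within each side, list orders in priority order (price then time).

Answer: BIDS (highest first):
  #2: 2@103
  #4: 4@95
ASKS (lowest first):
  (empty)

Derivation:
After op 1 [order #1] limit_sell(price=97, qty=10): fills=none; bids=[-] asks=[#1:10@97]
After op 2 cancel(order #1): fills=none; bids=[-] asks=[-]
After op 3 cancel(order #1): fills=none; bids=[-] asks=[-]
After op 4 [order #2] limit_buy(price=103, qty=2): fills=none; bids=[#2:2@103] asks=[-]
After op 5 [order #3] limit_buy(price=96, qty=1): fills=none; bids=[#2:2@103 #3:1@96] asks=[-]
After op 6 cancel(order #3): fills=none; bids=[#2:2@103] asks=[-]
After op 7 [order #4] limit_buy(price=95, qty=4): fills=none; bids=[#2:2@103 #4:4@95] asks=[-]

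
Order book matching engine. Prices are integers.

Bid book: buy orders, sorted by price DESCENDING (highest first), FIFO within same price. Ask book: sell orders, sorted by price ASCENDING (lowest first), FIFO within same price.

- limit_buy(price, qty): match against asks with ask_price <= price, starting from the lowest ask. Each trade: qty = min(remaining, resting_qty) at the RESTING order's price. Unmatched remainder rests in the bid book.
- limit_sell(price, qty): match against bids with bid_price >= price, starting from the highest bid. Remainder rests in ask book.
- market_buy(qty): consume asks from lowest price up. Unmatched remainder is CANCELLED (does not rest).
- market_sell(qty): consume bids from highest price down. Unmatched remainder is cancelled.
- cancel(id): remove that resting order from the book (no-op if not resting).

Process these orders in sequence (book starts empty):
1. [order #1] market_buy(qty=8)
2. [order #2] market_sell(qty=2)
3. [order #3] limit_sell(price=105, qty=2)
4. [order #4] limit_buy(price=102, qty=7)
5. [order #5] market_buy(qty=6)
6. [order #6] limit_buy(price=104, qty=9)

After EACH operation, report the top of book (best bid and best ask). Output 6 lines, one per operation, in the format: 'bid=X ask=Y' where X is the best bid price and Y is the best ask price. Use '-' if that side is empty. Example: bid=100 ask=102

After op 1 [order #1] market_buy(qty=8): fills=none; bids=[-] asks=[-]
After op 2 [order #2] market_sell(qty=2): fills=none; bids=[-] asks=[-]
After op 3 [order #3] limit_sell(price=105, qty=2): fills=none; bids=[-] asks=[#3:2@105]
After op 4 [order #4] limit_buy(price=102, qty=7): fills=none; bids=[#4:7@102] asks=[#3:2@105]
After op 5 [order #5] market_buy(qty=6): fills=#5x#3:2@105; bids=[#4:7@102] asks=[-]
After op 6 [order #6] limit_buy(price=104, qty=9): fills=none; bids=[#6:9@104 #4:7@102] asks=[-]

Answer: bid=- ask=-
bid=- ask=-
bid=- ask=105
bid=102 ask=105
bid=102 ask=-
bid=104 ask=-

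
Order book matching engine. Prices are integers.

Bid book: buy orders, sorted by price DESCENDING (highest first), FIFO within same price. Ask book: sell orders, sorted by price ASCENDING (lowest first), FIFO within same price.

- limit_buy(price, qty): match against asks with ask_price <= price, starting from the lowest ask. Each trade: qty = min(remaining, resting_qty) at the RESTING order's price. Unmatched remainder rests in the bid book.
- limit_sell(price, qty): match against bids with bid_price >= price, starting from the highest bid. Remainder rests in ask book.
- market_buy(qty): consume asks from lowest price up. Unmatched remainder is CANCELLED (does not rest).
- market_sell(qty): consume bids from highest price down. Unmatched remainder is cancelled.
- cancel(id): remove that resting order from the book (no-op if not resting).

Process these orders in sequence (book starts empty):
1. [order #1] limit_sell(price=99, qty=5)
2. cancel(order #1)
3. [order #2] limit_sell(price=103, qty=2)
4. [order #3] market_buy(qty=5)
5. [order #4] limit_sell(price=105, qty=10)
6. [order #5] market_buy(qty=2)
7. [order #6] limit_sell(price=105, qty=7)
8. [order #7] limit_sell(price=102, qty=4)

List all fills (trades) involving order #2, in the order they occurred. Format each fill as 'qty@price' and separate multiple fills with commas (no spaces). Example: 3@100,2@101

After op 1 [order #1] limit_sell(price=99, qty=5): fills=none; bids=[-] asks=[#1:5@99]
After op 2 cancel(order #1): fills=none; bids=[-] asks=[-]
After op 3 [order #2] limit_sell(price=103, qty=2): fills=none; bids=[-] asks=[#2:2@103]
After op 4 [order #3] market_buy(qty=5): fills=#3x#2:2@103; bids=[-] asks=[-]
After op 5 [order #4] limit_sell(price=105, qty=10): fills=none; bids=[-] asks=[#4:10@105]
After op 6 [order #5] market_buy(qty=2): fills=#5x#4:2@105; bids=[-] asks=[#4:8@105]
After op 7 [order #6] limit_sell(price=105, qty=7): fills=none; bids=[-] asks=[#4:8@105 #6:7@105]
After op 8 [order #7] limit_sell(price=102, qty=4): fills=none; bids=[-] asks=[#7:4@102 #4:8@105 #6:7@105]

Answer: 2@103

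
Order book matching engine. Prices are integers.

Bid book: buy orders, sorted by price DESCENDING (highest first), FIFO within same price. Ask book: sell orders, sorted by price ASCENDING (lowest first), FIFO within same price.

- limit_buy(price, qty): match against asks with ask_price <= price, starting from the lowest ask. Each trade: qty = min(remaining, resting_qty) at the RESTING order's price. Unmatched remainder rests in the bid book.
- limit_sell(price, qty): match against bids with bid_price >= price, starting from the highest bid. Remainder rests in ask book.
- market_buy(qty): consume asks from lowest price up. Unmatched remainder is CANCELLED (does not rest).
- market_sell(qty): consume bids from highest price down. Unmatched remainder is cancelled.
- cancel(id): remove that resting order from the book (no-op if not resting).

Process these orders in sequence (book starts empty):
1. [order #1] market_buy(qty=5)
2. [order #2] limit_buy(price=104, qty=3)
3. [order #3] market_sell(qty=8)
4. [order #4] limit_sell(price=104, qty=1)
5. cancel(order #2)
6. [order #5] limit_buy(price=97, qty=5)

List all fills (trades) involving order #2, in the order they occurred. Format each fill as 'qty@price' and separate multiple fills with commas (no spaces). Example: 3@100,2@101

Answer: 3@104

Derivation:
After op 1 [order #1] market_buy(qty=5): fills=none; bids=[-] asks=[-]
After op 2 [order #2] limit_buy(price=104, qty=3): fills=none; bids=[#2:3@104] asks=[-]
After op 3 [order #3] market_sell(qty=8): fills=#2x#3:3@104; bids=[-] asks=[-]
After op 4 [order #4] limit_sell(price=104, qty=1): fills=none; bids=[-] asks=[#4:1@104]
After op 5 cancel(order #2): fills=none; bids=[-] asks=[#4:1@104]
After op 6 [order #5] limit_buy(price=97, qty=5): fills=none; bids=[#5:5@97] asks=[#4:1@104]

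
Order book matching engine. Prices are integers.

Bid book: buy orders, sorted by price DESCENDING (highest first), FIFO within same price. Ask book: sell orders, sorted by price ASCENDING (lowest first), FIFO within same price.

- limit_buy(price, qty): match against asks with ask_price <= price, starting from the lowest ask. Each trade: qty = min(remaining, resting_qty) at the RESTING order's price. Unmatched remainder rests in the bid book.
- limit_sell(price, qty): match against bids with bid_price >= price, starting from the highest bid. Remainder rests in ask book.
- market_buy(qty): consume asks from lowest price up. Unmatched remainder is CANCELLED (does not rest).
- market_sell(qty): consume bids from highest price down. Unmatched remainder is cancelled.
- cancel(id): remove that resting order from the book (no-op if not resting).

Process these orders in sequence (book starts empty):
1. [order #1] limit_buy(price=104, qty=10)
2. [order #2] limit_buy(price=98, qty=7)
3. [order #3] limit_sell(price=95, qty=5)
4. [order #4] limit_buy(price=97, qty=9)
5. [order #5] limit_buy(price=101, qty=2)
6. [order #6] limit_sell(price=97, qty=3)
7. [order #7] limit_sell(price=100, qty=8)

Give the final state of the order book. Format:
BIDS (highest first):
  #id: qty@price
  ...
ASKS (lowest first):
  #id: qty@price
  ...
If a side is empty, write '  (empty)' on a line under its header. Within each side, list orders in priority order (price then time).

Answer: BIDS (highest first):
  #2: 7@98
  #4: 9@97
ASKS (lowest first):
  #7: 4@100

Derivation:
After op 1 [order #1] limit_buy(price=104, qty=10): fills=none; bids=[#1:10@104] asks=[-]
After op 2 [order #2] limit_buy(price=98, qty=7): fills=none; bids=[#1:10@104 #2:7@98] asks=[-]
After op 3 [order #3] limit_sell(price=95, qty=5): fills=#1x#3:5@104; bids=[#1:5@104 #2:7@98] asks=[-]
After op 4 [order #4] limit_buy(price=97, qty=9): fills=none; bids=[#1:5@104 #2:7@98 #4:9@97] asks=[-]
After op 5 [order #5] limit_buy(price=101, qty=2): fills=none; bids=[#1:5@104 #5:2@101 #2:7@98 #4:9@97] asks=[-]
After op 6 [order #6] limit_sell(price=97, qty=3): fills=#1x#6:3@104; bids=[#1:2@104 #5:2@101 #2:7@98 #4:9@97] asks=[-]
After op 7 [order #7] limit_sell(price=100, qty=8): fills=#1x#7:2@104 #5x#7:2@101; bids=[#2:7@98 #4:9@97] asks=[#7:4@100]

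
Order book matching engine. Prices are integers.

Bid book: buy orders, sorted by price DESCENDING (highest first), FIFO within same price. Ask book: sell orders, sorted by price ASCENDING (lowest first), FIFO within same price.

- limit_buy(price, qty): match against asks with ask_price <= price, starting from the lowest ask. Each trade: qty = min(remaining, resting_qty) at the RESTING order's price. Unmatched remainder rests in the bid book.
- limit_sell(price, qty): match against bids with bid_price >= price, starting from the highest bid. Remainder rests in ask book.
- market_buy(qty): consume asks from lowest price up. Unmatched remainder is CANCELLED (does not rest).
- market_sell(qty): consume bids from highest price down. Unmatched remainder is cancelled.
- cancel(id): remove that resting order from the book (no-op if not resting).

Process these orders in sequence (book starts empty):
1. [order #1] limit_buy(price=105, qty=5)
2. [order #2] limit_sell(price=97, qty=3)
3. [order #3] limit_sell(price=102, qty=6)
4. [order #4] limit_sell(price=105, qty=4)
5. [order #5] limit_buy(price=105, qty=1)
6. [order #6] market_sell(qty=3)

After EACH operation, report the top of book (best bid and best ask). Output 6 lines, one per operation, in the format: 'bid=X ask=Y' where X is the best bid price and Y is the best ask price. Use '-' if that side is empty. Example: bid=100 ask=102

Answer: bid=105 ask=-
bid=105 ask=-
bid=- ask=102
bid=- ask=102
bid=- ask=102
bid=- ask=102

Derivation:
After op 1 [order #1] limit_buy(price=105, qty=5): fills=none; bids=[#1:5@105] asks=[-]
After op 2 [order #2] limit_sell(price=97, qty=3): fills=#1x#2:3@105; bids=[#1:2@105] asks=[-]
After op 3 [order #3] limit_sell(price=102, qty=6): fills=#1x#3:2@105; bids=[-] asks=[#3:4@102]
After op 4 [order #4] limit_sell(price=105, qty=4): fills=none; bids=[-] asks=[#3:4@102 #4:4@105]
After op 5 [order #5] limit_buy(price=105, qty=1): fills=#5x#3:1@102; bids=[-] asks=[#3:3@102 #4:4@105]
After op 6 [order #6] market_sell(qty=3): fills=none; bids=[-] asks=[#3:3@102 #4:4@105]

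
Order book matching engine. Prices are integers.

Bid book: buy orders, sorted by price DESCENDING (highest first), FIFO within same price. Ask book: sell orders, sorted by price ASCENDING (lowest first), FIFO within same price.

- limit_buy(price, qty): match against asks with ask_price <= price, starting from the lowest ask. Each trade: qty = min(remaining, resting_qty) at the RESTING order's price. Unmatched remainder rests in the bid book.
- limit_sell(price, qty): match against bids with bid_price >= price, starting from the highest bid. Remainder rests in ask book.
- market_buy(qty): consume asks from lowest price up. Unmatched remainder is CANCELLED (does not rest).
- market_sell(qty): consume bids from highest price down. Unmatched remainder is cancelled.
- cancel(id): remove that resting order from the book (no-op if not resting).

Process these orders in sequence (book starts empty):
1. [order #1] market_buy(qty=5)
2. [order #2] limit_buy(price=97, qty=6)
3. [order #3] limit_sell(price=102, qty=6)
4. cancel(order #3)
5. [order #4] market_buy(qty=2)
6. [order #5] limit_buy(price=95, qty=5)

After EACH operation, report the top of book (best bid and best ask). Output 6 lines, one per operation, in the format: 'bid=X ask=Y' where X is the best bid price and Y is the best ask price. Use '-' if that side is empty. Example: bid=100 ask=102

After op 1 [order #1] market_buy(qty=5): fills=none; bids=[-] asks=[-]
After op 2 [order #2] limit_buy(price=97, qty=6): fills=none; bids=[#2:6@97] asks=[-]
After op 3 [order #3] limit_sell(price=102, qty=6): fills=none; bids=[#2:6@97] asks=[#3:6@102]
After op 4 cancel(order #3): fills=none; bids=[#2:6@97] asks=[-]
After op 5 [order #4] market_buy(qty=2): fills=none; bids=[#2:6@97] asks=[-]
After op 6 [order #5] limit_buy(price=95, qty=5): fills=none; bids=[#2:6@97 #5:5@95] asks=[-]

Answer: bid=- ask=-
bid=97 ask=-
bid=97 ask=102
bid=97 ask=-
bid=97 ask=-
bid=97 ask=-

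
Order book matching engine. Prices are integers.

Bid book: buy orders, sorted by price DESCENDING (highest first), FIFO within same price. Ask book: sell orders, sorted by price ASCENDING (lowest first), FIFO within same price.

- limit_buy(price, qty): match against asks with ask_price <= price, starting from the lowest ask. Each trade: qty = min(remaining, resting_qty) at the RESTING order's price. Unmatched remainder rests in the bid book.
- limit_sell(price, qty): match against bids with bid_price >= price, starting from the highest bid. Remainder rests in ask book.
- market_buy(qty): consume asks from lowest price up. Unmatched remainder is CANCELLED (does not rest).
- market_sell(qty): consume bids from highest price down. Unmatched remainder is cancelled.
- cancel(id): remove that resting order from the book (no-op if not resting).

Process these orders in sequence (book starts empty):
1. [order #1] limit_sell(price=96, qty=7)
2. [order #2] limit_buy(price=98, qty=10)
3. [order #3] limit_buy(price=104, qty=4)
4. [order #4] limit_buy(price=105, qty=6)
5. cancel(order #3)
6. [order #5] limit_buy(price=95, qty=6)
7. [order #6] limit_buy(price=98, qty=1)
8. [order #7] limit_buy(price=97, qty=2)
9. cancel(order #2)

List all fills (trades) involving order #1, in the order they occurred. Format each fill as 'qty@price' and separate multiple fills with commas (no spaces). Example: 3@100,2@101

Answer: 7@96

Derivation:
After op 1 [order #1] limit_sell(price=96, qty=7): fills=none; bids=[-] asks=[#1:7@96]
After op 2 [order #2] limit_buy(price=98, qty=10): fills=#2x#1:7@96; bids=[#2:3@98] asks=[-]
After op 3 [order #3] limit_buy(price=104, qty=4): fills=none; bids=[#3:4@104 #2:3@98] asks=[-]
After op 4 [order #4] limit_buy(price=105, qty=6): fills=none; bids=[#4:6@105 #3:4@104 #2:3@98] asks=[-]
After op 5 cancel(order #3): fills=none; bids=[#4:6@105 #2:3@98] asks=[-]
After op 6 [order #5] limit_buy(price=95, qty=6): fills=none; bids=[#4:6@105 #2:3@98 #5:6@95] asks=[-]
After op 7 [order #6] limit_buy(price=98, qty=1): fills=none; bids=[#4:6@105 #2:3@98 #6:1@98 #5:6@95] asks=[-]
After op 8 [order #7] limit_buy(price=97, qty=2): fills=none; bids=[#4:6@105 #2:3@98 #6:1@98 #7:2@97 #5:6@95] asks=[-]
After op 9 cancel(order #2): fills=none; bids=[#4:6@105 #6:1@98 #7:2@97 #5:6@95] asks=[-]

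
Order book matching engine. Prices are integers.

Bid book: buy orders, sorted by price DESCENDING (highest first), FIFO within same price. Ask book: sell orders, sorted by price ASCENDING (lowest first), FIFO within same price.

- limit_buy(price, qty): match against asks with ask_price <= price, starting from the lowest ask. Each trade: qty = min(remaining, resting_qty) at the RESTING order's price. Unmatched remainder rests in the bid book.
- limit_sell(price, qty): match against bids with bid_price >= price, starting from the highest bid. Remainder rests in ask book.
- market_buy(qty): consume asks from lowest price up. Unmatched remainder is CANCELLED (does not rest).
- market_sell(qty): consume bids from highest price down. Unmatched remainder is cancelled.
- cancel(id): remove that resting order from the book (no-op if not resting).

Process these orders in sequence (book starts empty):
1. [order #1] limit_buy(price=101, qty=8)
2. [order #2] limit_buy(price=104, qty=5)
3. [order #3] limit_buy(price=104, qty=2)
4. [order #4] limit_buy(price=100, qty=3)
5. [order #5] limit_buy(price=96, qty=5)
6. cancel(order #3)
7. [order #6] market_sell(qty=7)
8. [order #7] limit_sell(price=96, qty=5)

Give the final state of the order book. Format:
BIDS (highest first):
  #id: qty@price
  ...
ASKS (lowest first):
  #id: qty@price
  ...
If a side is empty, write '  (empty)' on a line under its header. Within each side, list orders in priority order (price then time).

After op 1 [order #1] limit_buy(price=101, qty=8): fills=none; bids=[#1:8@101] asks=[-]
After op 2 [order #2] limit_buy(price=104, qty=5): fills=none; bids=[#2:5@104 #1:8@101] asks=[-]
After op 3 [order #3] limit_buy(price=104, qty=2): fills=none; bids=[#2:5@104 #3:2@104 #1:8@101] asks=[-]
After op 4 [order #4] limit_buy(price=100, qty=3): fills=none; bids=[#2:5@104 #3:2@104 #1:8@101 #4:3@100] asks=[-]
After op 5 [order #5] limit_buy(price=96, qty=5): fills=none; bids=[#2:5@104 #3:2@104 #1:8@101 #4:3@100 #5:5@96] asks=[-]
After op 6 cancel(order #3): fills=none; bids=[#2:5@104 #1:8@101 #4:3@100 #5:5@96] asks=[-]
After op 7 [order #6] market_sell(qty=7): fills=#2x#6:5@104 #1x#6:2@101; bids=[#1:6@101 #4:3@100 #5:5@96] asks=[-]
After op 8 [order #7] limit_sell(price=96, qty=5): fills=#1x#7:5@101; bids=[#1:1@101 #4:3@100 #5:5@96] asks=[-]

Answer: BIDS (highest first):
  #1: 1@101
  #4: 3@100
  #5: 5@96
ASKS (lowest first):
  (empty)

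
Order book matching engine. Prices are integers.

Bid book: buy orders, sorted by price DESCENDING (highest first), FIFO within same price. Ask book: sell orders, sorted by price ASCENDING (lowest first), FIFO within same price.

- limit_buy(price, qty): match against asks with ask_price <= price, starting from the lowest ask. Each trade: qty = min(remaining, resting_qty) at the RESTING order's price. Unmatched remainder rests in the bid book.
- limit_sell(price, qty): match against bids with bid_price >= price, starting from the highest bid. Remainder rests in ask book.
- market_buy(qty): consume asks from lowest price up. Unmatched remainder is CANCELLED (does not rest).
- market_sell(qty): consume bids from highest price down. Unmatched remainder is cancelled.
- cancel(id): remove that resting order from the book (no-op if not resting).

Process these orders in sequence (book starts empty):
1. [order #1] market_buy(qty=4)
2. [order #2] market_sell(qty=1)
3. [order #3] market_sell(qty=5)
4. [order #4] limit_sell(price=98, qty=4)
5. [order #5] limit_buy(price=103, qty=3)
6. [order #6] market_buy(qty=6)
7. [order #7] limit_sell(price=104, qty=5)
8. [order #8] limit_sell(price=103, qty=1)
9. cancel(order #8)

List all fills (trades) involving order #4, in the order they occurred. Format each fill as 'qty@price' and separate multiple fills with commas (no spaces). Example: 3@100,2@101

After op 1 [order #1] market_buy(qty=4): fills=none; bids=[-] asks=[-]
After op 2 [order #2] market_sell(qty=1): fills=none; bids=[-] asks=[-]
After op 3 [order #3] market_sell(qty=5): fills=none; bids=[-] asks=[-]
After op 4 [order #4] limit_sell(price=98, qty=4): fills=none; bids=[-] asks=[#4:4@98]
After op 5 [order #5] limit_buy(price=103, qty=3): fills=#5x#4:3@98; bids=[-] asks=[#4:1@98]
After op 6 [order #6] market_buy(qty=6): fills=#6x#4:1@98; bids=[-] asks=[-]
After op 7 [order #7] limit_sell(price=104, qty=5): fills=none; bids=[-] asks=[#7:5@104]
After op 8 [order #8] limit_sell(price=103, qty=1): fills=none; bids=[-] asks=[#8:1@103 #7:5@104]
After op 9 cancel(order #8): fills=none; bids=[-] asks=[#7:5@104]

Answer: 3@98,1@98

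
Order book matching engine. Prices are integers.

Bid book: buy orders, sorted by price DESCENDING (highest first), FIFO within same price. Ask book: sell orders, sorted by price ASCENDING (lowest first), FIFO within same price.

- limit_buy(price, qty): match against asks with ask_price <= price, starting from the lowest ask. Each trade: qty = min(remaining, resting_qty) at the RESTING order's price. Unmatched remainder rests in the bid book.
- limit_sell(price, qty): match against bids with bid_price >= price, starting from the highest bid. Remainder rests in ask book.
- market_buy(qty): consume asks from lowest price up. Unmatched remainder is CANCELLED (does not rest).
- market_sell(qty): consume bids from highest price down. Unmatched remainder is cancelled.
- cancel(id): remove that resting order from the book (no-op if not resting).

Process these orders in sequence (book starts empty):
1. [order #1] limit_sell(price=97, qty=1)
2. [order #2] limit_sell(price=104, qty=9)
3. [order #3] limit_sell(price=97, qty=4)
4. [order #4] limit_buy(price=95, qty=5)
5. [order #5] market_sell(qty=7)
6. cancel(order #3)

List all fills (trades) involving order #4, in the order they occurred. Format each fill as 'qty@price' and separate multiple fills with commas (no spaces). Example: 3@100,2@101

Answer: 5@95

Derivation:
After op 1 [order #1] limit_sell(price=97, qty=1): fills=none; bids=[-] asks=[#1:1@97]
After op 2 [order #2] limit_sell(price=104, qty=9): fills=none; bids=[-] asks=[#1:1@97 #2:9@104]
After op 3 [order #3] limit_sell(price=97, qty=4): fills=none; bids=[-] asks=[#1:1@97 #3:4@97 #2:9@104]
After op 4 [order #4] limit_buy(price=95, qty=5): fills=none; bids=[#4:5@95] asks=[#1:1@97 #3:4@97 #2:9@104]
After op 5 [order #5] market_sell(qty=7): fills=#4x#5:5@95; bids=[-] asks=[#1:1@97 #3:4@97 #2:9@104]
After op 6 cancel(order #3): fills=none; bids=[-] asks=[#1:1@97 #2:9@104]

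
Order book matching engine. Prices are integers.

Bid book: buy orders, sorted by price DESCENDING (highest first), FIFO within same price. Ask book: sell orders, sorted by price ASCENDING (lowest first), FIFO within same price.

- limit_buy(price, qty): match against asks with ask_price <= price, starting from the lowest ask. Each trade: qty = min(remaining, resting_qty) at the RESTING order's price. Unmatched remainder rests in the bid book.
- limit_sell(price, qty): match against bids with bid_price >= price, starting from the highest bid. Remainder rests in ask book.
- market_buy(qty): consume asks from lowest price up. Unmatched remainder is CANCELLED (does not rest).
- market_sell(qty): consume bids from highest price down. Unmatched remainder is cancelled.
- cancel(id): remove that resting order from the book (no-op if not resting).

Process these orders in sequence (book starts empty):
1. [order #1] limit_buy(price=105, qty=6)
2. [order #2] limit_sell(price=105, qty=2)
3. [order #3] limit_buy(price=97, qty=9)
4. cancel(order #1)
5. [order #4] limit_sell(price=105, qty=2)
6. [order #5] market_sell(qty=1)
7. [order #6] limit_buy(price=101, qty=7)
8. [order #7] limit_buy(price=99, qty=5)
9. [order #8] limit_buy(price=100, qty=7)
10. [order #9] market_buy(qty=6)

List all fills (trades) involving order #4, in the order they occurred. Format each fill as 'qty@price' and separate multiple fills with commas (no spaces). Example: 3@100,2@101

After op 1 [order #1] limit_buy(price=105, qty=6): fills=none; bids=[#1:6@105] asks=[-]
After op 2 [order #2] limit_sell(price=105, qty=2): fills=#1x#2:2@105; bids=[#1:4@105] asks=[-]
After op 3 [order #3] limit_buy(price=97, qty=9): fills=none; bids=[#1:4@105 #3:9@97] asks=[-]
After op 4 cancel(order #1): fills=none; bids=[#3:9@97] asks=[-]
After op 5 [order #4] limit_sell(price=105, qty=2): fills=none; bids=[#3:9@97] asks=[#4:2@105]
After op 6 [order #5] market_sell(qty=1): fills=#3x#5:1@97; bids=[#3:8@97] asks=[#4:2@105]
After op 7 [order #6] limit_buy(price=101, qty=7): fills=none; bids=[#6:7@101 #3:8@97] asks=[#4:2@105]
After op 8 [order #7] limit_buy(price=99, qty=5): fills=none; bids=[#6:7@101 #7:5@99 #3:8@97] asks=[#4:2@105]
After op 9 [order #8] limit_buy(price=100, qty=7): fills=none; bids=[#6:7@101 #8:7@100 #7:5@99 #3:8@97] asks=[#4:2@105]
After op 10 [order #9] market_buy(qty=6): fills=#9x#4:2@105; bids=[#6:7@101 #8:7@100 #7:5@99 #3:8@97] asks=[-]

Answer: 2@105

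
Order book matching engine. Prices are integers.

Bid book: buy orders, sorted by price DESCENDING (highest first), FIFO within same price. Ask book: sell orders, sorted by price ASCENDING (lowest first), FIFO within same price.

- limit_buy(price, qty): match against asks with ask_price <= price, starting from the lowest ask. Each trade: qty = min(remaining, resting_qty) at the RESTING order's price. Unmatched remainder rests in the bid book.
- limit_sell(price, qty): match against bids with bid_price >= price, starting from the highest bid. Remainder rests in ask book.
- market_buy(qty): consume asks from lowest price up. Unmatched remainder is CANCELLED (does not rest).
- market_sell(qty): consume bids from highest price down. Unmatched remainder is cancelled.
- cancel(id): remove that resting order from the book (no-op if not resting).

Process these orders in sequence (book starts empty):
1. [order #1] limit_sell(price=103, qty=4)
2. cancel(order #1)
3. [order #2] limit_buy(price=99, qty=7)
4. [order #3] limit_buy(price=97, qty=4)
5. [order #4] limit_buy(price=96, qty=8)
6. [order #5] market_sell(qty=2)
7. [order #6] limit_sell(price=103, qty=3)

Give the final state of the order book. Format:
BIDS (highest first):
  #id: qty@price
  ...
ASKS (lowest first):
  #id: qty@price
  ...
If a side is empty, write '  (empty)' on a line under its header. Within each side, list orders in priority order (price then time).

Answer: BIDS (highest first):
  #2: 5@99
  #3: 4@97
  #4: 8@96
ASKS (lowest first):
  #6: 3@103

Derivation:
After op 1 [order #1] limit_sell(price=103, qty=4): fills=none; bids=[-] asks=[#1:4@103]
After op 2 cancel(order #1): fills=none; bids=[-] asks=[-]
After op 3 [order #2] limit_buy(price=99, qty=7): fills=none; bids=[#2:7@99] asks=[-]
After op 4 [order #3] limit_buy(price=97, qty=4): fills=none; bids=[#2:7@99 #3:4@97] asks=[-]
After op 5 [order #4] limit_buy(price=96, qty=8): fills=none; bids=[#2:7@99 #3:4@97 #4:8@96] asks=[-]
After op 6 [order #5] market_sell(qty=2): fills=#2x#5:2@99; bids=[#2:5@99 #3:4@97 #4:8@96] asks=[-]
After op 7 [order #6] limit_sell(price=103, qty=3): fills=none; bids=[#2:5@99 #3:4@97 #4:8@96] asks=[#6:3@103]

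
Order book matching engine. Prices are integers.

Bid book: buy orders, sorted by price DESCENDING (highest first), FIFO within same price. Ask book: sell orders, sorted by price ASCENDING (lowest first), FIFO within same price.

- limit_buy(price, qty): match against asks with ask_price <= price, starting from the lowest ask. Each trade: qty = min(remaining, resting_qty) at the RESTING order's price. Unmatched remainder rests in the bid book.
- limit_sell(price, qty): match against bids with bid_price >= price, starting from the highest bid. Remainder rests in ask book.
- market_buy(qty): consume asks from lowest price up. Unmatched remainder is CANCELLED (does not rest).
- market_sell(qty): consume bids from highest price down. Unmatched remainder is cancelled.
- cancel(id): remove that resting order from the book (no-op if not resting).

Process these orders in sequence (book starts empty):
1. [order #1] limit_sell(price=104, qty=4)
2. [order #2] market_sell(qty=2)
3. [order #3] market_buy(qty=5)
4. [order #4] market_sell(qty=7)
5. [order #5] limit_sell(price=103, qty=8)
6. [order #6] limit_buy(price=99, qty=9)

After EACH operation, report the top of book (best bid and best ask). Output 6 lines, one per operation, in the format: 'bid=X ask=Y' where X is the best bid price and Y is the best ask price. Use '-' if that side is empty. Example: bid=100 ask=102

Answer: bid=- ask=104
bid=- ask=104
bid=- ask=-
bid=- ask=-
bid=- ask=103
bid=99 ask=103

Derivation:
After op 1 [order #1] limit_sell(price=104, qty=4): fills=none; bids=[-] asks=[#1:4@104]
After op 2 [order #2] market_sell(qty=2): fills=none; bids=[-] asks=[#1:4@104]
After op 3 [order #3] market_buy(qty=5): fills=#3x#1:4@104; bids=[-] asks=[-]
After op 4 [order #4] market_sell(qty=7): fills=none; bids=[-] asks=[-]
After op 5 [order #5] limit_sell(price=103, qty=8): fills=none; bids=[-] asks=[#5:8@103]
After op 6 [order #6] limit_buy(price=99, qty=9): fills=none; bids=[#6:9@99] asks=[#5:8@103]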